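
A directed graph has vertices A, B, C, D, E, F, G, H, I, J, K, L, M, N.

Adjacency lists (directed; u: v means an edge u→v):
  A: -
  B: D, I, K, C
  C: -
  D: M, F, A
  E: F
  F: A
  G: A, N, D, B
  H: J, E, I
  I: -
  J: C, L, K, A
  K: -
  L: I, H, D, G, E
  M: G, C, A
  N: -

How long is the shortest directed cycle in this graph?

3

For each vertex v, BFS finds the shortest path from v back to v.
The shortest such closed walk is J → L → H → J, length 3.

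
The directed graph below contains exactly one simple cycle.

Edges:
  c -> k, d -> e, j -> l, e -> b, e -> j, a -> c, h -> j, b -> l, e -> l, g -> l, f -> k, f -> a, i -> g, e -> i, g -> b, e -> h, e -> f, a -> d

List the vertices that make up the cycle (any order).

DFS with gray/black marking from e:
e gray
  i gray
    g gray
      l gray
      l black
      b gray
        b→l: l black — skip
      b black
    g black
  i black
  e→l: l black — skip
  f gray
    a gray
      c gray
        k gray
        k black
      c black
      d gray
        d→e: e is gray → back edge
Back edge closes the cycle e → f → a → d → e; its vertices are {a, d, e, f}.

a, d, e, f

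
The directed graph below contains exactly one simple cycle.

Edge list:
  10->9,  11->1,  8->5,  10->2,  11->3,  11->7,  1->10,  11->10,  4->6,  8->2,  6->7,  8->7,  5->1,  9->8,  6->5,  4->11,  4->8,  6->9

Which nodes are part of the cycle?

DFS with gray/black marking from 8:
8 gray
  7 gray
  7 black
  2 gray
  2 black
  5 gray
    1 gray
      10 gray
        9 gray
          9→8: 8 is gray → back edge
Back edge closes the cycle 8 → 5 → 1 → 10 → 9 → 8; its vertices are {1, 5, 8, 9, 10}.

1, 5, 8, 9, 10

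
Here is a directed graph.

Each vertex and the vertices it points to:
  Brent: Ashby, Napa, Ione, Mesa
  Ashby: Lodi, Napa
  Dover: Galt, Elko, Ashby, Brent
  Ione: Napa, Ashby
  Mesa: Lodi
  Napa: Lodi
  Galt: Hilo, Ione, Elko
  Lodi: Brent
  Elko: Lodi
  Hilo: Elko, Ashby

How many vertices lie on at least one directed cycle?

6

A vertex is on a directed cycle iff it belongs to a strongly connected component of size ≥ 2 (or has a self-loop).
The vertices on cycles are {Ione, Lodi, Mesa, Napa, Ashby, Brent} — 6 in total.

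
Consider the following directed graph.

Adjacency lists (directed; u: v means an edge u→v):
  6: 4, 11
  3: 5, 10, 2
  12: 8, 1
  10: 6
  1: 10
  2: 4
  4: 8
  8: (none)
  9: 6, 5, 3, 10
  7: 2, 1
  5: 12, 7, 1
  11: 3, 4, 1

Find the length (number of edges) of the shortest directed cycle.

4

For each vertex v, BFS finds the shortest path from v back to v.
The shortest such closed walk is 3 → 10 → 6 → 11 → 3, length 4.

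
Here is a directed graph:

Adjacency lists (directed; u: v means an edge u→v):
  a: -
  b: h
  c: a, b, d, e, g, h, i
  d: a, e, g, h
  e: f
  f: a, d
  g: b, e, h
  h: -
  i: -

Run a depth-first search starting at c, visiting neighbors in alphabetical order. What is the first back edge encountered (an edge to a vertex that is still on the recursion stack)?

f->d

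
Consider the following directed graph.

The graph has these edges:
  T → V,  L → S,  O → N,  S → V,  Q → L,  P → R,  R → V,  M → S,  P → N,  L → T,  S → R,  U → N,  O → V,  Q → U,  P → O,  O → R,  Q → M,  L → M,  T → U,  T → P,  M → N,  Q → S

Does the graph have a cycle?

DFS with white/gray/black marking, starting from P:
P gray
  R gray
    V gray
    V black
  R black
  O gray
    O→V: V black — skip
    O→R: R black — skip
    N gray
    N black
  O black
  P→N: N black — skip
P black
L gray
  M gray
    M→N: N black — skip
    S gray
      S→R: R black — skip
      S→V: V black — skip
    S black
  M black
  T gray
    T→V: V black — skip
    T→P: P black — skip
    U gray
      U→N: N black — skip
    U black
  T black
  L→S: S black — skip
L black
Q gray
  Q→L: L black — skip
  Q→U: U black — skip
  Q→M: M black — skip
  Q→S: S black — skip
Q black
Every edge goes to a white or black vertex — no back edge, so the graph is acyclic.

No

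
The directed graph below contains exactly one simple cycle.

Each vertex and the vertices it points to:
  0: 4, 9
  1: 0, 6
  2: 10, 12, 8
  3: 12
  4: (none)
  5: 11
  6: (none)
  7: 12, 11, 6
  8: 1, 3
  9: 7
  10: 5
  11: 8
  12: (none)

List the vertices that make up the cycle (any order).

DFS with gray/black marking from 8:
8 gray
  1 gray
    0 gray
      4 gray
      4 black
      9 gray
        7 gray
          12 gray
          12 black
          11 gray
            11→8: 8 is gray → back edge
Back edge closes the cycle 8 → 1 → 0 → 9 → 7 → 11 → 8; its vertices are {0, 1, 7, 8, 9, 11}.

0, 1, 7, 8, 9, 11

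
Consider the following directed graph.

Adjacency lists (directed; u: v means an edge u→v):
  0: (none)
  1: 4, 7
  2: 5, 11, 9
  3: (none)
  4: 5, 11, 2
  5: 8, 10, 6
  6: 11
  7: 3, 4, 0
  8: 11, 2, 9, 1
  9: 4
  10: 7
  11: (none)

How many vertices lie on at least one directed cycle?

8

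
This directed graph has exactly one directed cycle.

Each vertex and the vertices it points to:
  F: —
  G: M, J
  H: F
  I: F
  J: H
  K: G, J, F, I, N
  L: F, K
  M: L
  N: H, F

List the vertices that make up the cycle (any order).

G, K, L, M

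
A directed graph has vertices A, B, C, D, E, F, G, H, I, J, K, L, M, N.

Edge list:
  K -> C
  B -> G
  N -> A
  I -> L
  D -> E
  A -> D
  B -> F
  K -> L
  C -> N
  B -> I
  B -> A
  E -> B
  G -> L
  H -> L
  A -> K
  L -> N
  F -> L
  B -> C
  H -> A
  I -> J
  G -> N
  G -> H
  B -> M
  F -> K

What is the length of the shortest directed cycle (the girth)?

For each vertex v, BFS finds the shortest path from v back to v.
The shortest such closed walk is B → A → D → E → B, length 4.

4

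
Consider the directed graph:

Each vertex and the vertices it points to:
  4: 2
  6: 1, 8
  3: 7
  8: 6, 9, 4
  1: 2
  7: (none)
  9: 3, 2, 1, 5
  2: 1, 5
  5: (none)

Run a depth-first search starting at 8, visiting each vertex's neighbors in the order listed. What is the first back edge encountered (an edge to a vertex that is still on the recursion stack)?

2->1

DFS from 8 (visiting each vertex's neighbors in the order listed); mark gray on enter, black on exit:
8 gray
  6 gray
    1 gray
      2 gray
        2→1: 1 is gray → back edge
First back edge: 2 → 1.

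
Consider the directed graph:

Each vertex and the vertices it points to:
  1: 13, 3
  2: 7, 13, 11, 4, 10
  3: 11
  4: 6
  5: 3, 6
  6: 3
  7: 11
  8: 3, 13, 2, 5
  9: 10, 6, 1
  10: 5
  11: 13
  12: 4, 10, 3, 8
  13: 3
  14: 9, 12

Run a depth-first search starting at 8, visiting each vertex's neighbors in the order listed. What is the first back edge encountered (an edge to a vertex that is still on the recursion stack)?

13->3

DFS from 8 (visiting each vertex's neighbors in the order listed); mark gray on enter, black on exit:
8 gray
  3 gray
    11 gray
      13 gray
        13→3: 3 is gray → back edge
First back edge: 13 → 3.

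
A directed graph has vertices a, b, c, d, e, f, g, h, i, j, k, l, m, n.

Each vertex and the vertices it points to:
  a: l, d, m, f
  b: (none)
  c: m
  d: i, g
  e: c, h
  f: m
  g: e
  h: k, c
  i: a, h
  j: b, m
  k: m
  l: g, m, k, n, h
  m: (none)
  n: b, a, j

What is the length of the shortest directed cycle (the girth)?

3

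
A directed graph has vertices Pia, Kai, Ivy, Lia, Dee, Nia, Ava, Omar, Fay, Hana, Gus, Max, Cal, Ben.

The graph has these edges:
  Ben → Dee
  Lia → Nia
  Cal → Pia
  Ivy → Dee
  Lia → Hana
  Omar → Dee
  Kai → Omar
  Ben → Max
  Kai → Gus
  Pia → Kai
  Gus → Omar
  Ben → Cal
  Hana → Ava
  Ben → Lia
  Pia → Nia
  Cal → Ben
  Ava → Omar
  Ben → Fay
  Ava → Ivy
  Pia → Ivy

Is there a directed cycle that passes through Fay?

Fay lies on a cycle iff there is a path from Fay back to itself.
Exploring from Fay, it never reaches itself; equivalently, its strongly connected component is a singleton.

No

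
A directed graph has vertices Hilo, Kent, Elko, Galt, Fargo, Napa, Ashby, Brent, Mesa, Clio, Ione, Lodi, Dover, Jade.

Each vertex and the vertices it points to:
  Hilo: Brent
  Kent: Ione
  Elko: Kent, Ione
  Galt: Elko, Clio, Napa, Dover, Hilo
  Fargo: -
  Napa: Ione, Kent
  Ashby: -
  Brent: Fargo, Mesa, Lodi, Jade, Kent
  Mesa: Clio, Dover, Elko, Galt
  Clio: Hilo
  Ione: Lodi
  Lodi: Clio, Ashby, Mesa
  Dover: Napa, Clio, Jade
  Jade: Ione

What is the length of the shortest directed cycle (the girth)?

4

For each vertex v, BFS finds the shortest path from v back to v.
The shortest such closed walk is Brent → Mesa → Clio → Hilo → Brent, length 4.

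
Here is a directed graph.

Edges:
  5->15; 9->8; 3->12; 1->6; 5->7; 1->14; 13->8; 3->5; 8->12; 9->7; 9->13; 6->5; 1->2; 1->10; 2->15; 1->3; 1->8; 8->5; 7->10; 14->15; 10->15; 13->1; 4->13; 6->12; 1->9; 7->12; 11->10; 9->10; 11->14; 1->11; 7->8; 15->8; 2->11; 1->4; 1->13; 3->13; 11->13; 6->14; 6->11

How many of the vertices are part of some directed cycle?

A vertex is on a directed cycle iff it belongs to a strongly connected component of size ≥ 2 (or has a self-loop).
The vertices on cycles are {1, 2, 3, 4, 5, 6, 7, 8, 9, 10, 11, 13, 15} — 13 in total.

13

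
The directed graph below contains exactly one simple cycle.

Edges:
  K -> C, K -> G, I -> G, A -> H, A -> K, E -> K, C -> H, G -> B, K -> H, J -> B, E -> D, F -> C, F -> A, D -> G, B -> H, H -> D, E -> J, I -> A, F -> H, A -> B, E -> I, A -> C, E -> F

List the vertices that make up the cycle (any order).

B, D, G, H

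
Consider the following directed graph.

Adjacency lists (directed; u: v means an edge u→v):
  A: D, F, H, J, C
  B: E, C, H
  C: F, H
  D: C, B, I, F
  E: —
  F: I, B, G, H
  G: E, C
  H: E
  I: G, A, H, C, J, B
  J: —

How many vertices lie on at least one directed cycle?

7

A vertex is on a directed cycle iff it belongs to a strongly connected component of size ≥ 2 (or has a self-loop).
The vertices on cycles are {A, B, C, D, F, G, I} — 7 in total.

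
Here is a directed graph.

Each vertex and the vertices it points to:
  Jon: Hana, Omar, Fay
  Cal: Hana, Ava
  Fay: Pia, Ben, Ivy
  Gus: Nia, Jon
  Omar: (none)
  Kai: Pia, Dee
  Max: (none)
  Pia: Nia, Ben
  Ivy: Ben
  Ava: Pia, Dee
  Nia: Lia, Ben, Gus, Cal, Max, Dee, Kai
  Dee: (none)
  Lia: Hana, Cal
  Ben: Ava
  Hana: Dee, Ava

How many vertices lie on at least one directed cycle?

A vertex is on a directed cycle iff it belongs to a strongly connected component of size ≥ 2 (or has a self-loop).
The vertices on cycles are {Ava, Ben, Cal, Fay, Gus, Ivy, Jon, Kai, Lia, Nia, Pia, Hana} — 12 in total.

12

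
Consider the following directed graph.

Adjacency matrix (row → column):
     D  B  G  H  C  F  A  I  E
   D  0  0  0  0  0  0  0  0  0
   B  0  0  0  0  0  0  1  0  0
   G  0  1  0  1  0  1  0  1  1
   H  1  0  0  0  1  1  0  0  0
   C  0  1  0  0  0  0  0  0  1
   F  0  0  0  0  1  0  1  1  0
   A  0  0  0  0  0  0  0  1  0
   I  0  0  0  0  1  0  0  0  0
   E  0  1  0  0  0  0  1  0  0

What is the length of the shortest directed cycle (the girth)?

For each vertex v, BFS finds the shortest path from v back to v.
The shortest such closed walk is E → A → I → C → E, length 4.

4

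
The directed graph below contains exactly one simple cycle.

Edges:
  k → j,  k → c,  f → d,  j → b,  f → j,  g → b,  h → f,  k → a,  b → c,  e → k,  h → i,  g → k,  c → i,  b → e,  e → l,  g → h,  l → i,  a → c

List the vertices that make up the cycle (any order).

b, e, j, k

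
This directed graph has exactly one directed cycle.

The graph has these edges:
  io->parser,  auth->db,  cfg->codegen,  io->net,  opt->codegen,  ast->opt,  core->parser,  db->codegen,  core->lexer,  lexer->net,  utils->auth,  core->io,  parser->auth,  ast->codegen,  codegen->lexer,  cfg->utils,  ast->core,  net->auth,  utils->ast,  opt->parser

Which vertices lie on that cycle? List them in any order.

db, net, auth, lexer, codegen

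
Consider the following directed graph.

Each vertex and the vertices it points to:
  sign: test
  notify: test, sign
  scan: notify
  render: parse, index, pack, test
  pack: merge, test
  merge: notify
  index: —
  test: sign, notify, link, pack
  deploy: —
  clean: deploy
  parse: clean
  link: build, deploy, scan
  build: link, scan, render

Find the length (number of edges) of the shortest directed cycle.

2

For each vertex v, BFS finds the shortest path from v back to v.
The shortest such closed walk is build → link → build, length 2.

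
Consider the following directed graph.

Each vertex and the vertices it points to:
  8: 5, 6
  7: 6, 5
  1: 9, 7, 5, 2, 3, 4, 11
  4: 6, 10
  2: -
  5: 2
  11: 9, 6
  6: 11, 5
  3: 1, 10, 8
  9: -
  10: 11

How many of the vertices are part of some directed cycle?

A vertex is on a directed cycle iff it belongs to a strongly connected component of size ≥ 2 (or has a self-loop).
The vertices on cycles are {1, 3, 6, 11} — 4 in total.

4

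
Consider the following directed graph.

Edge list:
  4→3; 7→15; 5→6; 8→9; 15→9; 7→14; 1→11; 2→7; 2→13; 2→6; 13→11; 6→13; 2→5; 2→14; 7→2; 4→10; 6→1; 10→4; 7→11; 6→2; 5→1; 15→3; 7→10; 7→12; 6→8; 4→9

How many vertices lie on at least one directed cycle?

6

A vertex is on a directed cycle iff it belongs to a strongly connected component of size ≥ 2 (or has a self-loop).
The vertices on cycles are {2, 4, 5, 6, 7, 10} — 6 in total.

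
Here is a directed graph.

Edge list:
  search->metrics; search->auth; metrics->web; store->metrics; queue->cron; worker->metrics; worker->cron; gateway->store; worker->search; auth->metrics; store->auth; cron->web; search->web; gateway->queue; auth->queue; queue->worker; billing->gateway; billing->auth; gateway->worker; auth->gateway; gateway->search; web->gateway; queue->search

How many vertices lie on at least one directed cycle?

9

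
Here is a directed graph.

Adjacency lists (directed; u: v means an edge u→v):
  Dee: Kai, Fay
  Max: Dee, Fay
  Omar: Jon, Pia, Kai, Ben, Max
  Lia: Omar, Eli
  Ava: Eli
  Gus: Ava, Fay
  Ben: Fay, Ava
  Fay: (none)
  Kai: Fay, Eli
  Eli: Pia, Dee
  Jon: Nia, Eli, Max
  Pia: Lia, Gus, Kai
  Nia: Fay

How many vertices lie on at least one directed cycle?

A vertex is on a directed cycle iff it belongs to a strongly connected component of size ≥ 2 (or has a self-loop).
The vertices on cycles are {Ava, Ben, Dee, Eli, Gus, Jon, Kai, Lia, Max, Pia, Omar} — 11 in total.

11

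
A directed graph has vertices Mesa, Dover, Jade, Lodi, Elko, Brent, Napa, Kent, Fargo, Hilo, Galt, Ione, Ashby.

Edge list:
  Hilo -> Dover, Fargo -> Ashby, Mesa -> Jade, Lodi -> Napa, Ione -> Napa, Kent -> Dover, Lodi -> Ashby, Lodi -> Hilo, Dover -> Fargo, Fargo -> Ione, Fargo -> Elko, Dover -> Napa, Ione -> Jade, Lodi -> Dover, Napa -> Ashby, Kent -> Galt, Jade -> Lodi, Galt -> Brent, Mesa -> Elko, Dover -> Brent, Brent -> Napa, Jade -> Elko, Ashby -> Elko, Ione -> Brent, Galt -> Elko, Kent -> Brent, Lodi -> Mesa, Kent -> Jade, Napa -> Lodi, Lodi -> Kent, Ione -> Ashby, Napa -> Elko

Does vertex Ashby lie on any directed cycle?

Ashby lies on a cycle iff there is a path from Ashby back to itself.
Exploring from Ashby, it never reaches itself; equivalently, its strongly connected component is a singleton.

No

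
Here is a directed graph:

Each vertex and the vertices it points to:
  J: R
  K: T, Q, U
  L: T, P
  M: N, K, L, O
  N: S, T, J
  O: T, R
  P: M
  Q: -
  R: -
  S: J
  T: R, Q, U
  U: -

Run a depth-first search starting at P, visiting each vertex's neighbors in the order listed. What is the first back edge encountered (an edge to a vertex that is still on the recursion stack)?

L->P

DFS from P (visiting each vertex's neighbors in the order listed); mark gray on enter, black on exit:
P gray
  M gray
    N gray
      S gray
        J gray
          R gray
          R black
        J black
      S black
      T gray
        T→R: R black — skip
        Q gray
        Q black
        U gray
        U black
      T black
      N→J: J black — skip
    N black
    K gray
      K→T: T black — skip
      K→Q: Q black — skip
      K→U: U black — skip
    K black
    L gray
      L→T: T black — skip
      L→P: P is gray → back edge
First back edge: L → P.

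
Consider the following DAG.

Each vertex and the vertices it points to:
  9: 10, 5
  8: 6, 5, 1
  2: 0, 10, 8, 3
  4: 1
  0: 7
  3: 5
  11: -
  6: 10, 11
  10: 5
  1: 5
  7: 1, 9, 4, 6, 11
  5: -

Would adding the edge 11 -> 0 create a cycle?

Adding 11→0 creates a cycle iff 0 can already reach 11.
Path from 0: 0 → 7 → 11.
So 0 → … → 11 → 0 is a cycle.

Yes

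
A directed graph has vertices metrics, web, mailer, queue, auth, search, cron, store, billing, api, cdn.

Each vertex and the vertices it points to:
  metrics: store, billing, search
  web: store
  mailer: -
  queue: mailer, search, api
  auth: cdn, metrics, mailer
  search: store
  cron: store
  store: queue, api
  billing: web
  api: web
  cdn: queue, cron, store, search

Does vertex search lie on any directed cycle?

search is on a cycle iff search can reach itself via ≥1 edge.
search → store → queue → search — yes.

Yes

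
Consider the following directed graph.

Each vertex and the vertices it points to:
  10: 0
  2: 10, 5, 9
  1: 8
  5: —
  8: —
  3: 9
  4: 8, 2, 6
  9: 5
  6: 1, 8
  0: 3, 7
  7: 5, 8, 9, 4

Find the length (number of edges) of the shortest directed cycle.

5

For each vertex v, BFS finds the shortest path from v back to v.
The shortest such closed walk is 4 → 2 → 10 → 0 → 7 → 4, length 5.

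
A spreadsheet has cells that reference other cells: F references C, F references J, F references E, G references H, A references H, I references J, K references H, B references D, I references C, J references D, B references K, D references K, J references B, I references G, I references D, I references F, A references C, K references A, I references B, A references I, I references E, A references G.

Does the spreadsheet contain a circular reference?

Yes

DFS with white/gray/black marking, starting from G:
G gray
  H gray
  H black
G black
I gray
  B gray
    K gray
      K→H: H black — skip
      A gray
        C gray
        C black
        A→I: I is gray → back edge
Back edge found, so a cycle exists: I → B → K → A → I.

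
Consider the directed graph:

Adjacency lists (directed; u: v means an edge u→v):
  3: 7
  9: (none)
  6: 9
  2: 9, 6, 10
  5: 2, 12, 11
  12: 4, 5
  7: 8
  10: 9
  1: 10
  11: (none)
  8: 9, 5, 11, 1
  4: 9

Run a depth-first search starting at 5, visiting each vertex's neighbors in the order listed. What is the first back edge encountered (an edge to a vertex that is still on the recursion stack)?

12->5

DFS from 5 (visiting each vertex's neighbors in the order listed); mark gray on enter, black on exit:
5 gray
  2 gray
    9 gray
    9 black
    6 gray
      6→9: 9 black — skip
    6 black
    10 gray
      10→9: 9 black — skip
    10 black
  2 black
  12 gray
    4 gray
      4→9: 9 black — skip
    4 black
    12→5: 5 is gray → back edge
First back edge: 12 → 5.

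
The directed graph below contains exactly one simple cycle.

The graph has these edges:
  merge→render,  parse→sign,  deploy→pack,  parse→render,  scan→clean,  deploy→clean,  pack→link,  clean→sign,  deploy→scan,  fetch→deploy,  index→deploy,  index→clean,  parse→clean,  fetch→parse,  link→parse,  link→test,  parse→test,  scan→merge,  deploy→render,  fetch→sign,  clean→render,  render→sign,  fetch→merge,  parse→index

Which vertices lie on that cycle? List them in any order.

link, pack, index, parse, deploy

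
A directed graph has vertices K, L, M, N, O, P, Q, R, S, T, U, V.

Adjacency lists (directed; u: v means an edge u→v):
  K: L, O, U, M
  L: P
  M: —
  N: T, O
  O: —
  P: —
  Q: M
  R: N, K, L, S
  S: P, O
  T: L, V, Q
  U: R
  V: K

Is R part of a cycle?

R is on a cycle iff R can reach itself via ≥1 edge.
R → K → U → R — yes.

Yes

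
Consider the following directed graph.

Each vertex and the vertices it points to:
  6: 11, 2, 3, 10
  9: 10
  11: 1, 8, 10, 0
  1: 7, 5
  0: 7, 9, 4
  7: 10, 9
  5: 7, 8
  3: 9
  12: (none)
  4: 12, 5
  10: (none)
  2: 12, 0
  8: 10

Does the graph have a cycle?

No

DFS with white/gray/black marking, starting from 1:
1 gray
  7 gray
    10 gray
    10 black
    9 gray
      9→10: 10 black — skip
    9 black
  7 black
  5 gray
    5→7: 7 black — skip
    8 gray
      8→10: 10 black — skip
    8 black
  5 black
1 black
6 gray
  11 gray
    11→1: 1 black — skip
    11→8: 8 black — skip
    11→10: 10 black — skip
    0 gray
      0→7: 7 black — skip
      0→9: 9 black — skip
      4 gray
        12 gray
        12 black
        4→5: 5 black — skip
      4 black
    0 black
  11 black
  2 gray
    2→12: 12 black — skip
    2→0: 0 black — skip
  2 black
  3 gray
    3→9: 9 black — skip
  3 black
  6→10: 10 black — skip
6 black
Every edge goes to a white or black vertex — no back edge, so the graph is acyclic.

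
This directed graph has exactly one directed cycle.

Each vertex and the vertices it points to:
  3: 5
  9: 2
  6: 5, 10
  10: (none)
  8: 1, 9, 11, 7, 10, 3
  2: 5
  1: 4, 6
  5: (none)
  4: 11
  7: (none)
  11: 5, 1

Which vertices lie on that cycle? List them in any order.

DFS with gray/black marking from 1:
1 gray
  4 gray
    11 gray
      5 gray
      5 black
      11→1: 1 is gray → back edge
Back edge closes the cycle 1 → 4 → 11 → 1; its vertices are {1, 4, 11}.

1, 4, 11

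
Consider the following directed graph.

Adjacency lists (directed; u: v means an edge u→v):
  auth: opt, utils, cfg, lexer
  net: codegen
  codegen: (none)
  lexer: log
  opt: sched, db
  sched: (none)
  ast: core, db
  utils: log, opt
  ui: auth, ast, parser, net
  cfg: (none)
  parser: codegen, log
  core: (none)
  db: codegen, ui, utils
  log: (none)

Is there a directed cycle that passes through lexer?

No

lexer lies on a cycle iff there is a path from lexer back to itself.
Exploring from lexer, it never reaches itself; equivalently, its strongly connected component is a singleton.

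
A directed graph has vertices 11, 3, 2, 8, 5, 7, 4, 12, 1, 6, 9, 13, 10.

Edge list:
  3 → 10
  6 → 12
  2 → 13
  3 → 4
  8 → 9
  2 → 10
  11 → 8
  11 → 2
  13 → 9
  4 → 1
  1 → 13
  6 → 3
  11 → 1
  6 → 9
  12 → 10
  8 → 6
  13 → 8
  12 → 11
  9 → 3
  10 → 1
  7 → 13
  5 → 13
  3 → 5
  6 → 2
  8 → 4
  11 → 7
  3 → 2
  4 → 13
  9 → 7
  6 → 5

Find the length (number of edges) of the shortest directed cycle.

For each vertex v, BFS finds the shortest path from v back to v.
The shortest such closed walk is 8 → 4 → 13 → 8, length 3.

3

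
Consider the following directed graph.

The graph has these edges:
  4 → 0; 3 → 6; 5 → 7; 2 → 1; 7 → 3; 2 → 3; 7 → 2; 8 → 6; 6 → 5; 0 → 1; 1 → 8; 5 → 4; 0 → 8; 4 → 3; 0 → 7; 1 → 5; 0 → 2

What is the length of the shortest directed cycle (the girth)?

4

For each vertex v, BFS finds the shortest path from v back to v.
The shortest such closed walk is 5 → 7 → 2 → 1 → 5, length 4.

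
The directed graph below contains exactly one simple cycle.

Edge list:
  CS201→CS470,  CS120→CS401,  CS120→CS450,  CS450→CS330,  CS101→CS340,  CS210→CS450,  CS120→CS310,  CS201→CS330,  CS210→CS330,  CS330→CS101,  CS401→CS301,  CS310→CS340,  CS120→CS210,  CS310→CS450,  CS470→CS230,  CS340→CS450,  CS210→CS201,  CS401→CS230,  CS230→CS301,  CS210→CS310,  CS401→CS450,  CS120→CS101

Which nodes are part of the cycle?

DFS with gray/black marking from CS101:
CS101 gray
  CS340 gray
    CS450 gray
      CS330 gray
        CS330→CS101: CS101 is gray → back edge
Back edge closes the cycle CS101 → CS340 → CS450 → CS330 → CS101; its vertices are {CS101, CS330, CS340, CS450}.

CS101, CS330, CS340, CS450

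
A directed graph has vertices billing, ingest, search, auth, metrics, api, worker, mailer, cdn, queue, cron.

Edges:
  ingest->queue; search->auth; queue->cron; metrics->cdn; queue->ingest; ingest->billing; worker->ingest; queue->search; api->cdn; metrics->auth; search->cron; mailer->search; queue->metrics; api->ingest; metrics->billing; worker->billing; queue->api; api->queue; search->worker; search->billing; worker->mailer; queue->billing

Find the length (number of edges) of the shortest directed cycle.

For each vertex v, BFS finds the shortest path from v back to v.
The shortest such closed walk is api → queue → api, length 2.

2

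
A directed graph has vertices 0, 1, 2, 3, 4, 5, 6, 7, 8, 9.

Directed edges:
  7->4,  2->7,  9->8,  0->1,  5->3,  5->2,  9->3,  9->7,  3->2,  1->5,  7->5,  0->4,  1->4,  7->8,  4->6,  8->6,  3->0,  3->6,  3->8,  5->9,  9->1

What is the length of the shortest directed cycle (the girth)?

3

For each vertex v, BFS finds the shortest path from v back to v.
The shortest such closed walk is 5 → 2 → 7 → 5, length 3.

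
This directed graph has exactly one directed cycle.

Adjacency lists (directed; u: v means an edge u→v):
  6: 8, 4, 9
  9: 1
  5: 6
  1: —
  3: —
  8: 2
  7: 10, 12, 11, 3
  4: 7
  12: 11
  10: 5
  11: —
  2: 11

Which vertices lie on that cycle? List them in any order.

4, 5, 6, 7, 10

DFS with gray/black marking from 6:
6 gray
  8 gray
    2 gray
      11 gray
      11 black
    2 black
  8 black
  4 gray
    7 gray
      10 gray
        5 gray
          5→6: 6 is gray → back edge
Back edge closes the cycle 6 → 4 → 7 → 10 → 5 → 6; its vertices are {4, 5, 6, 7, 10}.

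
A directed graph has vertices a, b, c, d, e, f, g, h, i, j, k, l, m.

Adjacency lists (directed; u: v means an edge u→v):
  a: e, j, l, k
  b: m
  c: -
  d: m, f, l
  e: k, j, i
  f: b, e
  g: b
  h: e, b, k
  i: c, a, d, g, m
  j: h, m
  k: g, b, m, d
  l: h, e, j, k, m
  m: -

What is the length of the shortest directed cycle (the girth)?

3

For each vertex v, BFS finds the shortest path from v back to v.
The shortest such closed walk is i → a → e → i, length 3.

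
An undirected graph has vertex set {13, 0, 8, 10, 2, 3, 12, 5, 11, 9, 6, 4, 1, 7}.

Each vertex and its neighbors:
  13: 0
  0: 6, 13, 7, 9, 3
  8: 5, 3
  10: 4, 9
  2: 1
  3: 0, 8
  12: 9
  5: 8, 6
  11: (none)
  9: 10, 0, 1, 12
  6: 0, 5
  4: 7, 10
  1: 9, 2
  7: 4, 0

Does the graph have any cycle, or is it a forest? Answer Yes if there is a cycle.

Yes

DFS, tracking each vertex's parent; an edge to a visited non-parent vertex closes a cycle.
Start from 10:
visit 10 (parent –)
  visit 4 (parent 10)
    visit 7 (parent 4)
      7–4: parent, skip
      visit 0 (parent 7)
        visit 6 (parent 0)
          6–0: parent, skip
          visit 5 (parent 6)
            visit 8 (parent 5)
              8–5: parent, skip
              visit 3 (parent 8)
                3–0: 0 visited and ≠ parent → cycle
Cycle: 0 – 6 – 5 – 8 – 3 – 0.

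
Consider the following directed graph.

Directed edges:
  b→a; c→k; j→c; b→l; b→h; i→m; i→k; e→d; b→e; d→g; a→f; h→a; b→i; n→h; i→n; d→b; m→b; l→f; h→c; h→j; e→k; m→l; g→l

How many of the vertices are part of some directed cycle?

5

A vertex is on a directed cycle iff it belongs to a strongly connected component of size ≥ 2 (or has a self-loop).
The vertices on cycles are {b, d, e, i, m} — 5 in total.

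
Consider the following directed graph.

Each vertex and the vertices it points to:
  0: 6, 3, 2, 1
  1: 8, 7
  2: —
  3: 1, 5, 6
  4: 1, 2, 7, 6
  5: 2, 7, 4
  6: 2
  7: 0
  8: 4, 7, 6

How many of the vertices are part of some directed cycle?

7

A vertex is on a directed cycle iff it belongs to a strongly connected component of size ≥ 2 (or has a self-loop).
The vertices on cycles are {0, 1, 3, 4, 5, 7, 8} — 7 in total.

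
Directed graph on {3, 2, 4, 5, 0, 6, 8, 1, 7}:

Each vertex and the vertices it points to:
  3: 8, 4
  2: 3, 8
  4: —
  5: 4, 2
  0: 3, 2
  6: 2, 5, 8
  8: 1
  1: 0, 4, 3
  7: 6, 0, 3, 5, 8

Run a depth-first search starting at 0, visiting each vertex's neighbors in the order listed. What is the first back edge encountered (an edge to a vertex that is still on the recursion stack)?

DFS from 0 (visiting each vertex's neighbors in the order listed); mark gray on enter, black on exit:
0 gray
  3 gray
    8 gray
      1 gray
        1→0: 0 is gray → back edge
First back edge: 1 → 0.

1→0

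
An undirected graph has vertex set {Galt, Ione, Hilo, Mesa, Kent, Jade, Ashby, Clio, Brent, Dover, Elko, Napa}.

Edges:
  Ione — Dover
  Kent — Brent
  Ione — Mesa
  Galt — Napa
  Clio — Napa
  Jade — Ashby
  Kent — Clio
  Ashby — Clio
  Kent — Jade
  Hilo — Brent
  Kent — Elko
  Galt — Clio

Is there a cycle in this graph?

Yes

DFS, tracking each vertex's parent; an edge to a visited non-parent vertex closes a cycle.
Start from Galt:
visit Galt (parent –)
  visit Clio (parent Galt)
    visit Napa (parent Clio)
      Napa–Galt: Galt visited and ≠ parent → cycle
Cycle: Galt – Clio – Napa – Galt.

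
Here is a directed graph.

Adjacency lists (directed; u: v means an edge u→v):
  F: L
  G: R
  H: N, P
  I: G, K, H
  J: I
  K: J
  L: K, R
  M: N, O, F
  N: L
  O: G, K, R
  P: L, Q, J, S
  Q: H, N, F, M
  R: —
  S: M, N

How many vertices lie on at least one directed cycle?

12

A vertex is on a directed cycle iff it belongs to a strongly connected component of size ≥ 2 (or has a self-loop).
The vertices on cycles are {F, H, I, J, K, L, M, N, O, P, Q, S} — 12 in total.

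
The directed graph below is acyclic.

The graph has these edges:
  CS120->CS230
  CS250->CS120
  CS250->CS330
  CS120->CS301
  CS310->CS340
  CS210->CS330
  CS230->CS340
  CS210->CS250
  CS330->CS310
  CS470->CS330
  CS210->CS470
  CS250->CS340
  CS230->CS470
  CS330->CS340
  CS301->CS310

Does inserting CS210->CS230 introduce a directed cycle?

Adding CS210→CS230 creates a cycle iff CS230 can already reach CS210.
Explore from CS230: no path reaches CS210. The graph stays acyclic.

No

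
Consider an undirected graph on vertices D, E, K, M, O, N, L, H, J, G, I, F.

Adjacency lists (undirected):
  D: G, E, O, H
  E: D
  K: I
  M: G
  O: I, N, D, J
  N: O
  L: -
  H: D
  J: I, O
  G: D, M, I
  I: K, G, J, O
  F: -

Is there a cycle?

Yes

DFS, tracking each vertex's parent; an edge to a visited non-parent vertex closes a cycle.
Start from M:
visit M (parent –)
  visit G (parent M)
    visit D (parent G)
      D–G: parent, skip
      visit E (parent D)
        E–D: parent, skip
      visit O (parent D)
        visit I (parent O)
          visit K (parent I)
            K–I: parent, skip
          I–G: G visited and ≠ parent → cycle
Cycle: G – D – O – I – G.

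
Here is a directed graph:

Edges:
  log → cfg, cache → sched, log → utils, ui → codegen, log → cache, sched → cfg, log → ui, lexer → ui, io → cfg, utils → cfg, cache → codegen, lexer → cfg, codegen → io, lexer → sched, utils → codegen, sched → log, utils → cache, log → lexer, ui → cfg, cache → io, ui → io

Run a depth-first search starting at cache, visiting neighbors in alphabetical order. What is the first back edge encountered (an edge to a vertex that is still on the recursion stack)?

log->cache

DFS from cache (visiting neighbors in alphabetical order); mark gray on enter, black on exit:
cache gray
  codegen gray
    io gray
      cfg gray
      cfg black
    io black
  codegen black
  cache→io: io black — skip
  sched gray
    sched→cfg: cfg black — skip
    log gray
      log→cache: cache is gray → back edge
First back edge: log → cache.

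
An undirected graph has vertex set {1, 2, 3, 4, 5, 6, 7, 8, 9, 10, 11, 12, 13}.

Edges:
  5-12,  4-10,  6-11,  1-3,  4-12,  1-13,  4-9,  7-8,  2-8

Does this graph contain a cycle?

No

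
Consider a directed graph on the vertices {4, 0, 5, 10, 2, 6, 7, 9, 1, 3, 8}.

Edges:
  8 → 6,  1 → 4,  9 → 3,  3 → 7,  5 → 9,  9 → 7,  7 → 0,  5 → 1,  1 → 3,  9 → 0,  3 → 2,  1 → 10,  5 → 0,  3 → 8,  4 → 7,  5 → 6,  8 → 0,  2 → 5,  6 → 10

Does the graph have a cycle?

Yes

DFS with white/gray/black marking, starting from 1:
1 gray
  4 gray
    7 gray
      0 gray
      0 black
    7 black
  4 black
  3 gray
    2 gray
      5 gray
        5→1: 1 is gray → back edge
Back edge found, so a cycle exists: 1 → 3 → 2 → 5 → 1.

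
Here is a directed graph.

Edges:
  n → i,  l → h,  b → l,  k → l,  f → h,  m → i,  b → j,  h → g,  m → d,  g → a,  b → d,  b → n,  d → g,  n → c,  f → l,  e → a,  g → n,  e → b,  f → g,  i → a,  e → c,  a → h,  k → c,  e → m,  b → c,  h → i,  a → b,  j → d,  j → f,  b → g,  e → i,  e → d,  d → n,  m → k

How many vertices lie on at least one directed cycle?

10

A vertex is on a directed cycle iff it belongs to a strongly connected component of size ≥ 2 (or has a self-loop).
The vertices on cycles are {a, b, d, f, g, h, i, j, l, n} — 10 in total.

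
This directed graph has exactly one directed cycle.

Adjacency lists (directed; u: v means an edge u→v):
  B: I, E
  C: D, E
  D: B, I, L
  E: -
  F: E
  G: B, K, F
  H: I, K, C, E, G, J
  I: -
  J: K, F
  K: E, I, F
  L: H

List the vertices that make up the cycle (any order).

C, D, H, L

DFS with gray/black marking from L:
L gray
  H gray
    I gray
    I black
    K gray
      E gray
      E black
      K→I: I black — skip
      F gray
        F→E: E black — skip
      F black
    K black
    C gray
      D gray
        B gray
          B→I: I black — skip
          B→E: E black — skip
        B black
        D→I: I black — skip
        D→L: L is gray → back edge
Back edge closes the cycle L → H → C → D → L; its vertices are {C, D, H, L}.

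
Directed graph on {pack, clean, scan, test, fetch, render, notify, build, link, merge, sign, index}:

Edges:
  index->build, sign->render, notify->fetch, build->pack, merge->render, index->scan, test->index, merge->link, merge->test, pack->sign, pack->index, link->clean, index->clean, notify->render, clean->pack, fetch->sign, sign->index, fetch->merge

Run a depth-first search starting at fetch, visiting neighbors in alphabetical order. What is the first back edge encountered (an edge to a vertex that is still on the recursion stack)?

build->pack

DFS from fetch (visiting neighbors in alphabetical order); mark gray on enter, black on exit:
fetch gray
  merge gray
    link gray
      clean gray
        pack gray
          index gray
            build gray
              build→pack: pack is gray → back edge
First back edge: build → pack.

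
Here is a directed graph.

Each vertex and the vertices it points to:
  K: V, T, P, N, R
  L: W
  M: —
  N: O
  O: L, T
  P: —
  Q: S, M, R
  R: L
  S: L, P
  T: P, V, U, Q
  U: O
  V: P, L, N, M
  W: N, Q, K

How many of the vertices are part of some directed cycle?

11

A vertex is on a directed cycle iff it belongs to a strongly connected component of size ≥ 2 (or has a self-loop).
The vertices on cycles are {K, L, N, O, Q, R, S, T, U, V, W} — 11 in total.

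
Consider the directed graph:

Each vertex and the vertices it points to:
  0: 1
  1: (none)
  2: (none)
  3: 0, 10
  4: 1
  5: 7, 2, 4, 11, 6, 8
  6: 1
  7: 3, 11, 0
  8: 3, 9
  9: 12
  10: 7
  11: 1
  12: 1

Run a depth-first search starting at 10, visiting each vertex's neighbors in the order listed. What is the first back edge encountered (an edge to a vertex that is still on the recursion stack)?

3->10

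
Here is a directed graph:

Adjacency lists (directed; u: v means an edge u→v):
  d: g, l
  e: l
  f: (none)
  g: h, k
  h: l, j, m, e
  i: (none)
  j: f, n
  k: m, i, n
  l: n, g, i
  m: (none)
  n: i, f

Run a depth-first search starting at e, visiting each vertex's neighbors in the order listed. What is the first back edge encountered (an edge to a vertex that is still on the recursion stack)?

DFS from e (visiting each vertex's neighbors in the order listed); mark gray on enter, black on exit:
e gray
  l gray
    n gray
      i gray
      i black
      f gray
      f black
    n black
    g gray
      h gray
        h→l: l is gray → back edge
First back edge: h → l.

h→l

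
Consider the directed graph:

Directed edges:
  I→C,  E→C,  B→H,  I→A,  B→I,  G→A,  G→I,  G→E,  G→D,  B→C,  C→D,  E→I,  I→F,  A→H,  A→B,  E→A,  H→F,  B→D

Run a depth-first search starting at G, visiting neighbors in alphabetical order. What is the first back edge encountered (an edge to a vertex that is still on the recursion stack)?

DFS from G (visiting neighbors in alphabetical order); mark gray on enter, black on exit:
G gray
  A gray
    B gray
      C gray
        D gray
        D black
      C black
      B→D: D black — skip
      H gray
        F gray
        F black
      H black
      I gray
        I→A: A is gray → back edge
First back edge: I → A.

I→A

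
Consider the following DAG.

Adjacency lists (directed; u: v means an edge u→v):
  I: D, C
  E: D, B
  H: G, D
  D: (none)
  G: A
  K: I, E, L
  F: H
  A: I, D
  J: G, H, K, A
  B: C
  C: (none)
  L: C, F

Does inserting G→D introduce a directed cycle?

Adding G→D creates a cycle iff D can already reach G.
Explore from D: no path reaches G. The graph stays acyclic.

No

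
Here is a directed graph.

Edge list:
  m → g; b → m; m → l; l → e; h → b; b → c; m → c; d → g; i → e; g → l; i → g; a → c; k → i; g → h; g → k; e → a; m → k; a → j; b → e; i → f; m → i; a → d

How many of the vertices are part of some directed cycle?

10

A vertex is on a directed cycle iff it belongs to a strongly connected component of size ≥ 2 (or has a self-loop).
The vertices on cycles are {a, b, d, e, g, h, i, k, l, m} — 10 in total.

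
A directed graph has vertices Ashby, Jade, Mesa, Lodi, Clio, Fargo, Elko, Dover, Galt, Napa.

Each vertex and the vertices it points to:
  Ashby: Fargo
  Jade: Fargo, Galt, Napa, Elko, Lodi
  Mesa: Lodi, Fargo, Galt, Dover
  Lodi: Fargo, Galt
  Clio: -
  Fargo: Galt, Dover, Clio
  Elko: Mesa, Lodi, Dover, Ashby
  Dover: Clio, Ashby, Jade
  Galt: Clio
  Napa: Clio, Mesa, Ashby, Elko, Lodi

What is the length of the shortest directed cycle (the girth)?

For each vertex v, BFS finds the shortest path from v back to v.
The shortest such closed walk is Elko → Dover → Jade → Elko, length 3.

3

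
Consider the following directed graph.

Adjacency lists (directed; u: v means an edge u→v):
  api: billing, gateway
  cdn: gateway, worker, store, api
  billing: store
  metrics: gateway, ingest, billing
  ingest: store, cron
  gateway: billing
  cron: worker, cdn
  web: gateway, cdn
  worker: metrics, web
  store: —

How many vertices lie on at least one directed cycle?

A vertex is on a directed cycle iff it belongs to a strongly connected component of size ≥ 2 (or has a self-loop).
The vertices on cycles are {cdn, web, cron, ingest, worker, metrics} — 6 in total.

6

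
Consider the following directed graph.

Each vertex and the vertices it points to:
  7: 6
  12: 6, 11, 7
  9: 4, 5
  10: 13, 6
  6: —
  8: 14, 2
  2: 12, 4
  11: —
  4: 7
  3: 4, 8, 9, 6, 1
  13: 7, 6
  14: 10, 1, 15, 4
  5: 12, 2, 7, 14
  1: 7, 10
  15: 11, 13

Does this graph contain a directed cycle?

DFS with white/gray/black marking, starting from 1:
1 gray
  7 gray
    6 gray
    6 black
  7 black
  10 gray
    13 gray
      13→7: 7 black — skip
      13→6: 6 black — skip
    13 black
    10→6: 6 black — skip
  10 black
1 black
12 gray
  12→6: 6 black — skip
  11 gray
  11 black
  12→7: 7 black — skip
12 black
9 gray
  4 gray
    4→7: 7 black — skip
  4 black
  5 gray
    5→12: 12 black — skip
    2 gray
      2→12: 12 black — skip
      2→4: 4 black — skip
    2 black
    5→7: 7 black — skip
    14 gray
      14→10: 10 black — skip
      14→1: 1 black — skip
      15 gray
        15→11: 11 black — skip
        15→13: 13 black — skip
      15 black
      14→4: 4 black — skip
    14 black
  5 black
9 black
8 gray
  8→14: 14 black — skip
  8→2: 2 black — skip
8 black
3 gray
  3→4: 4 black — skip
  3→8: 8 black — skip
  3→9: 9 black — skip
  3→6: 6 black — skip
  3→1: 1 black — skip
3 black
Every edge goes to a white or black vertex — no back edge, so the graph is acyclic.

No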